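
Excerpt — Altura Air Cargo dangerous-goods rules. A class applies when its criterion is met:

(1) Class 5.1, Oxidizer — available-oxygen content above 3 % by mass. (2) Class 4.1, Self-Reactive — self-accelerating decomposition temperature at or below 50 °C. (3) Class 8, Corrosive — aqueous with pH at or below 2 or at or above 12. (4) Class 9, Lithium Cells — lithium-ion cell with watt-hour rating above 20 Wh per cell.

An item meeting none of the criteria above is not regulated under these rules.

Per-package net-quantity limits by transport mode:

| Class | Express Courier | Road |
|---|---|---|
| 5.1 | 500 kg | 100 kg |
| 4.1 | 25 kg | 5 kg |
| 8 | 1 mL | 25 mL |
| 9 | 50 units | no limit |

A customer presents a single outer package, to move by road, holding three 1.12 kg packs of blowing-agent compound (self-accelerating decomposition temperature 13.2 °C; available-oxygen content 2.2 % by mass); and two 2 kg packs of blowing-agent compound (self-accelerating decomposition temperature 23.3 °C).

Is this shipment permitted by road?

With self-accelerating decomposition temperature 13.2 °C (≤ 50 °C), the blowing-agent compound falls in Class 4.1.
With self-accelerating decomposition temperature 23.3 °C (≤ 50 °C), the blowing-agent compound falls in Class 4.1.
Total Class 4.1: (three 1.12 kg packs = 3.36 kg) + (two 2 kg packs = 4 kg) = 7.36 kg.
That exceeds the Class 4.1 road limit of 5 kg.

No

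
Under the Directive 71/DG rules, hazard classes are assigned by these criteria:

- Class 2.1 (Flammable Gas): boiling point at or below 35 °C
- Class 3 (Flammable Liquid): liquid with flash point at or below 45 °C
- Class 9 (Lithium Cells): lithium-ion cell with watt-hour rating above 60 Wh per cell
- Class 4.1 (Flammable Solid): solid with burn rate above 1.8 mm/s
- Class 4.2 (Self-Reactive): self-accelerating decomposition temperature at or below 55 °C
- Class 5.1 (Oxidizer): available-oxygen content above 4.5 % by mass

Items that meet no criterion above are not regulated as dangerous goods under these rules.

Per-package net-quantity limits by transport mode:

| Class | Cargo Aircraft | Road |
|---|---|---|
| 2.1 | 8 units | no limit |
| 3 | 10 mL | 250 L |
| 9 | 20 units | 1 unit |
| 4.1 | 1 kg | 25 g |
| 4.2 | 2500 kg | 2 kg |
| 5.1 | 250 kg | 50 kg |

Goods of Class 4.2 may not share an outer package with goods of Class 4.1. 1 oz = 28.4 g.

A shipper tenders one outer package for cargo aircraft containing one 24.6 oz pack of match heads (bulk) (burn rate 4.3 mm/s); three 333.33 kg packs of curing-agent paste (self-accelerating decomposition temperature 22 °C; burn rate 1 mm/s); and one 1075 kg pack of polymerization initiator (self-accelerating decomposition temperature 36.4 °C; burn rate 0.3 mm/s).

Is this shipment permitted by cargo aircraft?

No

The match heads (bulk) have burn rate 4.3 mm/s, which is > 1.8 mm/s, so they are Class 4.1 (Flammable Solid).
The curing-agent paste has self-accelerating decomposition temperature 22 °C, which is ≤ 55 °C, so it is Class 4.2 (Self-Reactive).
Self-accelerating decomposition temperature 36.4 °C meets the Class 4.2 criterion (Self-Reactive), so the polymerization initiator is Class 4.2.
Total Class 4.2: (three 333.33 kg packs = 999.99 kg) + 1075 kg = 2074.99 kg.
2074.99 kg is within the cargo aircraft limit of 2500 kg for Class 4.2.
Class 4.1 quantity: one 24.6 oz pack = 698.64 g.
698.64 g ≤ 1 kg (cargo aircraft limit, Class 4.1) — within limit.
Class 4.2 and Class 4.1 may not share an outer package.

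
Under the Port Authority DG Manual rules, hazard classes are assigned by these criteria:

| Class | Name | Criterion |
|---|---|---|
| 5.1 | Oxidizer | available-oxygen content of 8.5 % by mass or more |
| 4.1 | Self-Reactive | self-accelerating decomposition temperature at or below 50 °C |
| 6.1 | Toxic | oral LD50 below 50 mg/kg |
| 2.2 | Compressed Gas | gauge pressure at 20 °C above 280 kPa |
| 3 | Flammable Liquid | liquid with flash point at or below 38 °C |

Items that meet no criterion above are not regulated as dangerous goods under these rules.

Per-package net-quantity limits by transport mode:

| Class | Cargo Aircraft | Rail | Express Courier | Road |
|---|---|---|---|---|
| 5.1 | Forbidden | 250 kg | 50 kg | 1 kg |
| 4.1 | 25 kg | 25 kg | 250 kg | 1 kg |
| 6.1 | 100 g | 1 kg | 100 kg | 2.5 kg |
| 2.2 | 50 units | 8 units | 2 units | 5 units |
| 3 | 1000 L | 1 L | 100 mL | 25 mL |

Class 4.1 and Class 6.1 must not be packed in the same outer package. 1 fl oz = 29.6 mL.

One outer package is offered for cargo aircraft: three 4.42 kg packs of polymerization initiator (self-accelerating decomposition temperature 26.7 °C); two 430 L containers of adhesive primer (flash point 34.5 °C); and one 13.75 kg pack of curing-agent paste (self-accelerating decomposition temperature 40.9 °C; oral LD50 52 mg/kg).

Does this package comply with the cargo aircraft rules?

Self-accelerating decomposition temperature 26.7 °C meets the Class 4.1 criterion (Self-Reactive), so the polymerization initiator is Class 4.1.
Flash point 34.5 °C meets the Class 3 criterion (Flammable Liquid), so the adhesive primer is Class 3.
The curing-agent paste has self-accelerating decomposition temperature 40.9 °C, which is ≤ 50 °C, so it is Class 4.1 (Self-Reactive).
Class 3 quantity: two 430 L containers = 860 L.
860 L ≤ 1000 L (cargo aircraft limit, Class 3) — within limit.
Class 4.1 net quantity: (three 4.42 kg packs = 13.26 kg) + 13.75 kg = 27.01 kg.
27.01 kg exceeds the cargo aircraft limit of 25 kg for Class 4.1.
The segregation rule (Class 4.1 with Class 6.1) does not apply to Class 3 with Class 4.1.

No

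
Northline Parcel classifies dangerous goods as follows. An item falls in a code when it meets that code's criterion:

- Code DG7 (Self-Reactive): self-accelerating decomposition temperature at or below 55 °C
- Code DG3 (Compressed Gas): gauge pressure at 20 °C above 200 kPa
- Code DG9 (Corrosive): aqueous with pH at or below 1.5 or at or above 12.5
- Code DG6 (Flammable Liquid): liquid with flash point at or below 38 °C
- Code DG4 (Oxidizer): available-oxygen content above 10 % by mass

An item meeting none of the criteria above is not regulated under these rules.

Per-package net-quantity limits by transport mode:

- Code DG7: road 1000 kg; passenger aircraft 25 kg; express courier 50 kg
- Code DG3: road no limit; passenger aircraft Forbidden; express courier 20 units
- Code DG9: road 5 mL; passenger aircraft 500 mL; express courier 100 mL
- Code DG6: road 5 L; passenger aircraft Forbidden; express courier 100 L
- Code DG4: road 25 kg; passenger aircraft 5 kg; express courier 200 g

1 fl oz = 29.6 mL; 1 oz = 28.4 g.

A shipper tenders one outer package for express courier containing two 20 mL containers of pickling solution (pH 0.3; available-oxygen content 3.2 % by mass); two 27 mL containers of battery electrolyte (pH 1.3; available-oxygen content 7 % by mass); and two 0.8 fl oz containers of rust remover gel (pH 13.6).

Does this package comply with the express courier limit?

No

Pickling solution: pH 0.3 ≤ 1.5 → Code DG9 (Corrosive).
Battery electrolyte: pH 1.3 ≤ 1.5 → Code DG9 (Corrosive).
Rust remover gel: pH 13.6 ≥ 12.5 → Code DG9 (Corrosive).
Code DG9 net quantity: (two 20 mL containers = 40 mL) + (two 27 mL containers = 54 mL) + (two 0.8 fl oz containers = 47.36 mL) = 141.36 mL.
141.36 mL exceeds the express courier limit of 100 mL for Code DG9.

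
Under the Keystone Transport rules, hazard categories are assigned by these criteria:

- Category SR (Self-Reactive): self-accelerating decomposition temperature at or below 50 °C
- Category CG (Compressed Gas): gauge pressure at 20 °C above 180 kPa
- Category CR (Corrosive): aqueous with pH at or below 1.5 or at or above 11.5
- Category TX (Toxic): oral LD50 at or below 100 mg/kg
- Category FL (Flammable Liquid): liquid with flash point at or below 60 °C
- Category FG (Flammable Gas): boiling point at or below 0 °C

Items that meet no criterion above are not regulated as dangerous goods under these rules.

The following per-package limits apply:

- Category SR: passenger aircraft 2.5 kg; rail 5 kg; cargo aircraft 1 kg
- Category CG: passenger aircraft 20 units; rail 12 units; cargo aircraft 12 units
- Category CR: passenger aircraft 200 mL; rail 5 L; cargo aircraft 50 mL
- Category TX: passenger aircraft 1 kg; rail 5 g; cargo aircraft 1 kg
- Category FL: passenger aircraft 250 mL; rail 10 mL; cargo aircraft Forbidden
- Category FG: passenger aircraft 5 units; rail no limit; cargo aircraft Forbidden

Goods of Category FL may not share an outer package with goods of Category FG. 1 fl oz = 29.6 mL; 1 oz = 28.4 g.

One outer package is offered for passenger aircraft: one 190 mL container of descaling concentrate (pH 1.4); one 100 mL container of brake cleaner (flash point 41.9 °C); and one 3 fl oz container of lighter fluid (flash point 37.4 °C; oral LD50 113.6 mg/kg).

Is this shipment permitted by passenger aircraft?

pH 1.4 meets the Category CR criterion (Corrosive), so the descaling concentrate is Category CR.
With flash point 41.9 °C (≤ 60 °C), the brake cleaner falls in Category FL.
Flash point 37.4 °C meets the Category FL criterion (Flammable Liquid), so the lighter fluid is Category FL.
Total Category FL: 100 mL + (one 3 fl oz container = 88.8 mL) = 188.8 mL.
That is within the Category FL passenger aircraft limit of 250 mL.
Category CR quantity: 190 mL.
That is within the Category CR passenger aircraft limit of 200 mL.
The segregation rule (Category FL with Category FG) does not apply to Category FL with Category CR.
Every hazard category is within its passenger aircraft limit and no segregation rule is violated.

Yes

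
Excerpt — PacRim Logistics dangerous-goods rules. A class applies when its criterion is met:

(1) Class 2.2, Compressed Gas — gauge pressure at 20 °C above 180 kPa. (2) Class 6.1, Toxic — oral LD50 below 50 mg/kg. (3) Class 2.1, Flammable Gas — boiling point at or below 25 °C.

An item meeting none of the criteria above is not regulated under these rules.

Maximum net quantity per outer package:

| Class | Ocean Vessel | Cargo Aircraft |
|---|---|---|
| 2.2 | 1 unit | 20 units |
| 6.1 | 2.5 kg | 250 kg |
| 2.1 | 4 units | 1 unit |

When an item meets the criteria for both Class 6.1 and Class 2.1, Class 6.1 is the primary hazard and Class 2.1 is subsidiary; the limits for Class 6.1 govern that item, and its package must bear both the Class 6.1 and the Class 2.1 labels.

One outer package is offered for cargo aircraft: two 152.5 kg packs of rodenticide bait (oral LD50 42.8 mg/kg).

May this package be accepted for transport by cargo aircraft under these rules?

Oral LD50 42.8 mg/kg meets the Class 6.1 criterion (Toxic), so the rodenticide bait is Class 6.1.
Class 6.1 quantity: two 152.5 kg packs = 305 kg.
305 kg > 250 kg (cargo aircraft limit, Class 6.1) — over the limit.

No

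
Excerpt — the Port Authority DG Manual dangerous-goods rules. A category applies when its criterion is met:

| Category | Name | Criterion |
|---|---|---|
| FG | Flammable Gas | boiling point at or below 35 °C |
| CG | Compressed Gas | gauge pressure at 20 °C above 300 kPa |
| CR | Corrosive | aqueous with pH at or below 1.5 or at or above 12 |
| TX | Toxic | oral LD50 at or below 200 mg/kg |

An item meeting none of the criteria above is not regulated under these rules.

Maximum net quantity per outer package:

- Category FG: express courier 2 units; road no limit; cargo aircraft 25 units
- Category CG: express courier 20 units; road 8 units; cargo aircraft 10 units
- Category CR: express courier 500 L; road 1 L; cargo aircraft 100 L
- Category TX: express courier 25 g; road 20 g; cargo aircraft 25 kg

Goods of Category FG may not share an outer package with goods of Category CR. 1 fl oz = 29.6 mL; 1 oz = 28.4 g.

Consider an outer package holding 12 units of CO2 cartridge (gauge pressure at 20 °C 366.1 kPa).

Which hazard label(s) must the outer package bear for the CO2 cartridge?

Category CG

The CO2 cartridge has gauge pressure at 20 °C 366.1 kPa, which is > 300 kPa, so it is Category CG (Compressed Gas).
Only the Category CG label is required.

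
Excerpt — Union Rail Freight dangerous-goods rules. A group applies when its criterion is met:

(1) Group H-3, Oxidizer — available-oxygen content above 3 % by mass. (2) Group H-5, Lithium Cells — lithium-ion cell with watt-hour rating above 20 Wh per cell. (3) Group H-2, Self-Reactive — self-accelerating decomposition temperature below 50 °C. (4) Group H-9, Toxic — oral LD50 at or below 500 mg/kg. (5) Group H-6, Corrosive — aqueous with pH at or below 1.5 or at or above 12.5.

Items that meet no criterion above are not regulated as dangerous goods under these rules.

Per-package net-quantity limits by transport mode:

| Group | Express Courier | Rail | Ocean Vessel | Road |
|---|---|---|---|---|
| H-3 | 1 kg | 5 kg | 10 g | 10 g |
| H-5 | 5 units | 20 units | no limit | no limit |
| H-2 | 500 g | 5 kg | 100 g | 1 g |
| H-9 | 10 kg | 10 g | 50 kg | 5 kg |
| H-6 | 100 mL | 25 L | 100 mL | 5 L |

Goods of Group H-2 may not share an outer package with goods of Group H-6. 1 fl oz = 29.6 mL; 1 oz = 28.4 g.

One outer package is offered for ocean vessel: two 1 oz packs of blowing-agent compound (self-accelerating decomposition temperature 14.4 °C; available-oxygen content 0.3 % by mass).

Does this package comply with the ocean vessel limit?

Yes

The blowing-agent compound has self-accelerating decomposition temperature 14.4 °C, which is < 50 °C, so it is Group H-2 (Self-Reactive).
Group H-2 quantity: two 1 oz packs = 56.8 g.
56.8 g is within the ocean vessel limit of 100 g for Group H-2.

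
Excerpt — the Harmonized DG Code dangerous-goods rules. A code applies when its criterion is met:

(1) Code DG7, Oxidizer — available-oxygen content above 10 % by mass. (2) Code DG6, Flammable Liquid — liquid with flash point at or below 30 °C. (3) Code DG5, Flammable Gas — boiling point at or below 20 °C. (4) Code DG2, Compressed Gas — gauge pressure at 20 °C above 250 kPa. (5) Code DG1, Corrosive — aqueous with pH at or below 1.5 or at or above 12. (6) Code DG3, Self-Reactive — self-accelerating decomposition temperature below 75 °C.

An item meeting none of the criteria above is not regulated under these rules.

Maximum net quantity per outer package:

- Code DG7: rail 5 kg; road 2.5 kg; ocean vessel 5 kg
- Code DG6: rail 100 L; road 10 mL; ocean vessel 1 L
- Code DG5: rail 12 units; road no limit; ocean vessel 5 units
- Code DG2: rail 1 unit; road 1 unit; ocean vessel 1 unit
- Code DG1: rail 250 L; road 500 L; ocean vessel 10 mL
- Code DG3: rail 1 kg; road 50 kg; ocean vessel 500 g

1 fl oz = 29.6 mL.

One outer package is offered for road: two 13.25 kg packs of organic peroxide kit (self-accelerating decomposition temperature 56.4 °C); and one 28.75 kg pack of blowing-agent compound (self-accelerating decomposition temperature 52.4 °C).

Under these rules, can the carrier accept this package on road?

No

Self-accelerating decomposition temperature 56.4 °C meets the Code DG3 criterion (Self-Reactive), so the organic peroxide kit is Code DG3.
Self-accelerating decomposition temperature 52.4 °C meets the Code DG3 criterion (Self-Reactive), so the blowing-agent compound is Code DG3.
Code DG3 net quantity: (two 13.25 kg packs = 26.5 kg) + 28.75 kg = 55.25 kg.
55.25 kg > 50 kg (road limit, Code DG3) — over the limit.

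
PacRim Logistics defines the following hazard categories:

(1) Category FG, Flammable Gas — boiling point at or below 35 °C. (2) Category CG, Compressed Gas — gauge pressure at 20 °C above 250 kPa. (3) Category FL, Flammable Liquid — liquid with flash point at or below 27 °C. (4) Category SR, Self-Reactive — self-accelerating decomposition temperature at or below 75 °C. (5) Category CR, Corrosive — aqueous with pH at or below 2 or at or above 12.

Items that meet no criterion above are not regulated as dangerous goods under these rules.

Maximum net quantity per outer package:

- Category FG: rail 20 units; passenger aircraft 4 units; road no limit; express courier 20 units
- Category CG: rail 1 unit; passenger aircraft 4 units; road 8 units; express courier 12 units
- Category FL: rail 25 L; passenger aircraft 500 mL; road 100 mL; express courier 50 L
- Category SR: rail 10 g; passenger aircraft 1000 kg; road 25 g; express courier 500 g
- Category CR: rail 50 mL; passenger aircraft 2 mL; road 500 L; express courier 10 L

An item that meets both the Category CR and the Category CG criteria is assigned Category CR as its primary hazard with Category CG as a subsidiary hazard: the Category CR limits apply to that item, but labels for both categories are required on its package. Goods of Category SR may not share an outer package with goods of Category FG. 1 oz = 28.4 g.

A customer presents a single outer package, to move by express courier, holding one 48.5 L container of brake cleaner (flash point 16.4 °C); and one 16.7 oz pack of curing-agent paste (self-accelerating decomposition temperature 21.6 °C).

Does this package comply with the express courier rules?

Flash point 16.4 °C meets the Category FL criterion (Flammable Liquid), so the brake cleaner is Category FL.
Curing-agent paste: self-accelerating decomposition temperature 21.6 °C ≤ 75 °C → Category SR (Self-Reactive).
Category SR quantity: one 16.7 oz pack = 474.28 g.
That is within the Category SR express courier limit of 500 g.
Category FL quantity: 48.5 L.
48.5 L ≤ 50 L (express courier limit, Category FL) — within limit.
The segregation rule (Category SR with Category FG) does not apply to Category SR with Category FL.
Every hazard category is within its express courier limit and no segregation rule is violated.

Yes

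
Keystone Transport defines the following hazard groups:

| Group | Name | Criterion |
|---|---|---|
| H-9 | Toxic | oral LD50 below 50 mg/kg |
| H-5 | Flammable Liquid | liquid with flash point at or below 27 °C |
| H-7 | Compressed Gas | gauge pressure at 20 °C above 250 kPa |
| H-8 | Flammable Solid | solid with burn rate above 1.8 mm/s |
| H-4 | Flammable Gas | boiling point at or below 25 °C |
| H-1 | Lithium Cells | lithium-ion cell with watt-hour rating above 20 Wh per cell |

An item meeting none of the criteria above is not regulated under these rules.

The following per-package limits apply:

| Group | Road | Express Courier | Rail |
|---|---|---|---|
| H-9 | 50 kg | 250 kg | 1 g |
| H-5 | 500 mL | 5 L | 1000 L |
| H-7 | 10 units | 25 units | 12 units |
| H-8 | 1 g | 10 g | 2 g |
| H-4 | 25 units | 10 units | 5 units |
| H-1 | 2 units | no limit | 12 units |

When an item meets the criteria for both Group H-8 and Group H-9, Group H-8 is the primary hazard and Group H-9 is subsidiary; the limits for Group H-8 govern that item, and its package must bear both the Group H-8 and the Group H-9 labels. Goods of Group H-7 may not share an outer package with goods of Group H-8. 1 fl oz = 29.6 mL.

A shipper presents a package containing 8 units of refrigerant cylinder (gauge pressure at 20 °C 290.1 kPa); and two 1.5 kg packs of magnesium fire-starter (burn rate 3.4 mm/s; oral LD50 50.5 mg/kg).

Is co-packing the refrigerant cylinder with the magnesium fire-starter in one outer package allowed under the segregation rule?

The refrigerant cylinder has gauge pressure at 20 °C 290.1 kPa, which is > 250 kPa, so it is Group H-7 (Compressed Gas).
With burn rate 3.4 mm/s (> 1.8 mm/s), the magnesium fire-starter falls in Group H-8.
Group H-7 and Group H-8 may not share an outer package.

No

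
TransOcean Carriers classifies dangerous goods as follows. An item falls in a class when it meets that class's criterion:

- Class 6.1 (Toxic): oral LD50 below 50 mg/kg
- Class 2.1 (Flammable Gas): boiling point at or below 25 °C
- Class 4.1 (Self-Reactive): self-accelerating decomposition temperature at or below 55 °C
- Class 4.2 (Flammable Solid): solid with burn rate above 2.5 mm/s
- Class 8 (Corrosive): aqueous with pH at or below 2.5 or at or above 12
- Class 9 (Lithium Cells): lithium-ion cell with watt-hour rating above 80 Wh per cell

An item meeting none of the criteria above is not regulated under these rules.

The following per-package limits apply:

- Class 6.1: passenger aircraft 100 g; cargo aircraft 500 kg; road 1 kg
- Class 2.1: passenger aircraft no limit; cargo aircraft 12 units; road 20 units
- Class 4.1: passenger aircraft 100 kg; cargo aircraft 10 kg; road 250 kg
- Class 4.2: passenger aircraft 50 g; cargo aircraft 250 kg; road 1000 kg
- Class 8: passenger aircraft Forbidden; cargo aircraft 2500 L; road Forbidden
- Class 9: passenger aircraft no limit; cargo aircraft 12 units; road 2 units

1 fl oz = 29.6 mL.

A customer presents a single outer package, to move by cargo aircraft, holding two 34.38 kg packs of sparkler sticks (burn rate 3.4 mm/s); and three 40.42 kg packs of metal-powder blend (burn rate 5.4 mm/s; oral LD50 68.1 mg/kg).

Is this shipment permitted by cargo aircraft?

Yes

The sparkler sticks have burn rate 3.4 mm/s, which is > 2.5 mm/s, so they are Class 4.2 (Flammable Solid).
With burn rate 5.4 mm/s (> 2.5 mm/s), the metal-powder blend falls in Class 4.2.
Class 4.2 net quantity: (two 34.38 kg packs = 68.76 kg) + (three 40.42 kg packs = 121.26 kg) = 190.02 kg.
190.02 kg is within the cargo aircraft limit of 250 kg for Class 4.2.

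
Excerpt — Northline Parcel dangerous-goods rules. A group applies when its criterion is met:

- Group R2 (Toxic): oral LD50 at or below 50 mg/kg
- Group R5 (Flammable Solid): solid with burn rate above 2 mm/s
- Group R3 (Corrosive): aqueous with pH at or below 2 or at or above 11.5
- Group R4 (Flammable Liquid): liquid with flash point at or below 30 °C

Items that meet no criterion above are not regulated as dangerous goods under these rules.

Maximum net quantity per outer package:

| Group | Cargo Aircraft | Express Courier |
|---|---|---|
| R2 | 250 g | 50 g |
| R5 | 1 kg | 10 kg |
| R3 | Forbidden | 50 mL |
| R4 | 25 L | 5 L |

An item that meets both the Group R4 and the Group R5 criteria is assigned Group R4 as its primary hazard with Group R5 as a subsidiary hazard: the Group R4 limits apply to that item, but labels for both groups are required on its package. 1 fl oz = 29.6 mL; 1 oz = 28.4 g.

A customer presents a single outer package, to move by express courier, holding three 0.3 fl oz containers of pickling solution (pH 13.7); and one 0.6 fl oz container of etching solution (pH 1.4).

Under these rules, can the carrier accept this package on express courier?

Yes

Pickling solution: pH 13.7 ≥ 11.5 → Group R3 (Corrosive).
Etching solution: pH 1.4 ≤ 2 → Group R3 (Corrosive).
Total Group R3: (three 0.3 fl oz containers = 26.64 mL) + (one 0.6 fl oz container = 17.76 mL) = 44.4 mL.
That is within the Group R3 express courier limit of 50 mL.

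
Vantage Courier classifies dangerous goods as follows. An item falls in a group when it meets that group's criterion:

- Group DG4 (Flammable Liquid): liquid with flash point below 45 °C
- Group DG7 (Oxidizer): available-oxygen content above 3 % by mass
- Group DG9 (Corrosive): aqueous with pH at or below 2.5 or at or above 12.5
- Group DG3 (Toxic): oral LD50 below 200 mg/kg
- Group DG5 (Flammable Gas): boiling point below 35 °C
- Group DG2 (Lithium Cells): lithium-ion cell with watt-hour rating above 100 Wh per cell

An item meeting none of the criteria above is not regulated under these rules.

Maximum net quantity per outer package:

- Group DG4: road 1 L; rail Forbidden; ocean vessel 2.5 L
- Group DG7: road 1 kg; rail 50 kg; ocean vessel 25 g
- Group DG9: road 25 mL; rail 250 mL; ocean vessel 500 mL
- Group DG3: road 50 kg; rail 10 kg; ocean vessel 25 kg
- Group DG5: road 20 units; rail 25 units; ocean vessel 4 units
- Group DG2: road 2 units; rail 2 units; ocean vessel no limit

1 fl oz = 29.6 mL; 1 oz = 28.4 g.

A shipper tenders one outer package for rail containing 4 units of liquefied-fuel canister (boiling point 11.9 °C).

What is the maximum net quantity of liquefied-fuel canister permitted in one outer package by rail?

25 units

Boiling point 11.9 °C meets the Group DG5 criterion (Flammable Gas), so the liquefied-fuel canister is Group DG5.
The rail limit for Group DG5 is 25 units.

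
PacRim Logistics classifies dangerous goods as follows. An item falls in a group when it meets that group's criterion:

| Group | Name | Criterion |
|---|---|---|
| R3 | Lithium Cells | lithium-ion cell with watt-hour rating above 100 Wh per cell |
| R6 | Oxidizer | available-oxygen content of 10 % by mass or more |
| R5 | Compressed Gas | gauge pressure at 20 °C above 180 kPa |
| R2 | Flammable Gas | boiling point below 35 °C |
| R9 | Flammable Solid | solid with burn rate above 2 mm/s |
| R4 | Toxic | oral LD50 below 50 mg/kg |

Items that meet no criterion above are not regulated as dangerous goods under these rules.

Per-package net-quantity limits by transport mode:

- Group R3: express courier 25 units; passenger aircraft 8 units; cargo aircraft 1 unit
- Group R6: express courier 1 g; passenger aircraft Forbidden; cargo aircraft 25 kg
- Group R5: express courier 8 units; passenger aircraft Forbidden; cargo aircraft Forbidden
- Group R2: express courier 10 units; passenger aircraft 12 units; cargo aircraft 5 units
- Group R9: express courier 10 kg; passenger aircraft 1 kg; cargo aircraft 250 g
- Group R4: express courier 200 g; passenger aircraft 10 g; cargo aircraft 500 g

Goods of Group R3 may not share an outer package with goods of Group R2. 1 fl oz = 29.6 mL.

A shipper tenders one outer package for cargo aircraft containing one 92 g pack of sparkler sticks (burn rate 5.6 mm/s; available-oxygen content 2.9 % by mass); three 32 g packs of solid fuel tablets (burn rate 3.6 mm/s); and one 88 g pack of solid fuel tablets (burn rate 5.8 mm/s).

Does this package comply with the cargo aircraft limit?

Sparkler sticks: burn rate 5.6 mm/s > 2 mm/s → Group R9 (Flammable Solid).
Solid fuel tablets: burn rate 3.6 mm/s > 2 mm/s → Group R9 (Flammable Solid).
With burn rate 5.8 mm/s (> 2 mm/s), the solid fuel tablets fall in Group R9.
Total Group R9: 92 g + (three 32 g packs = 96 g) + 88 g = 276 g.
276 g > 250 g (cargo aircraft limit, Group R9) — over the limit.

No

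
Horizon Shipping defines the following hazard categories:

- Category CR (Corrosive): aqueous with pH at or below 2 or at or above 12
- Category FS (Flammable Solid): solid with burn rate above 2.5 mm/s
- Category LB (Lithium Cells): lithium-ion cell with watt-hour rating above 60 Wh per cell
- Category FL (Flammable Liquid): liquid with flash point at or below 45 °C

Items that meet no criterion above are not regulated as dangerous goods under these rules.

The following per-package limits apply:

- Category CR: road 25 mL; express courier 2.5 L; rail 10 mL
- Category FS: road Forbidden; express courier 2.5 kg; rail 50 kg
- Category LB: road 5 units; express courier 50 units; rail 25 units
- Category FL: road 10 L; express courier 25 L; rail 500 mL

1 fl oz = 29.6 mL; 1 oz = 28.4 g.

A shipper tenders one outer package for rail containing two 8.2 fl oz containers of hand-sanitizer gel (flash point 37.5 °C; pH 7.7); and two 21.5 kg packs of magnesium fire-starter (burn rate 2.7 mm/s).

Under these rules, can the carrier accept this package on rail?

Yes

Flash point 37.5 °C meets the Category FL criterion (Flammable Liquid), so the hand-sanitizer gel is Category FL.
With burn rate 2.7 mm/s (> 2.5 mm/s), the magnesium fire-starter falls in Category FS.
Category FS quantity: two 21.5 kg packs = 43 kg.
43 kg is within the rail limit of 50 kg for Category FS.
Category FL quantity: two 8.2 fl oz containers = 485.44 mL.
485.44 mL ≤ 500 mL (rail limit, Category FL) — within limit.
Every hazard category is within its rail limit and no segregation rule is violated.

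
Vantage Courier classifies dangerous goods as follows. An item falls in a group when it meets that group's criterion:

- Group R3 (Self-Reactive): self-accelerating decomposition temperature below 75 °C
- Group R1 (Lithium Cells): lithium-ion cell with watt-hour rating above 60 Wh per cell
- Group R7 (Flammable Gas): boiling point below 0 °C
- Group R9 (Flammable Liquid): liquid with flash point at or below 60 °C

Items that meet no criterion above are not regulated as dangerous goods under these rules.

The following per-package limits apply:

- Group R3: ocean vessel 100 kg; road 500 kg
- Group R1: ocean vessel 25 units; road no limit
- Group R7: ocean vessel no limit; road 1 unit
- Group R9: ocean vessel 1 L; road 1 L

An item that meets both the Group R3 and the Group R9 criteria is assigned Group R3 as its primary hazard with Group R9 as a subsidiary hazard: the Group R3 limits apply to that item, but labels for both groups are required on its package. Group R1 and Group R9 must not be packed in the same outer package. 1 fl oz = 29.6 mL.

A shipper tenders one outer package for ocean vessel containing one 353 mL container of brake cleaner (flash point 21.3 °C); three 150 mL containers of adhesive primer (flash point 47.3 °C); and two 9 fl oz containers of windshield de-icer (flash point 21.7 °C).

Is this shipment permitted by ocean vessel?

No

The brake cleaner has flash point 21.3 °C, which is ≤ 60 °C, so it is Group R9 (Flammable Liquid).
The adhesive primer has flash point 47.3 °C, which is ≤ 60 °C, so it is Group R9 (Flammable Liquid).
With flash point 21.7 °C (≤ 60 °C), the windshield de-icer falls in Group R9.
Total Group R9: 353 mL + (three 150 mL containers = 450 mL) + (two 9 fl oz containers = 532.8 mL) = 1335.8 mL.
1335.8 mL > 1 L (ocean vessel limit, Group R9) — over the limit.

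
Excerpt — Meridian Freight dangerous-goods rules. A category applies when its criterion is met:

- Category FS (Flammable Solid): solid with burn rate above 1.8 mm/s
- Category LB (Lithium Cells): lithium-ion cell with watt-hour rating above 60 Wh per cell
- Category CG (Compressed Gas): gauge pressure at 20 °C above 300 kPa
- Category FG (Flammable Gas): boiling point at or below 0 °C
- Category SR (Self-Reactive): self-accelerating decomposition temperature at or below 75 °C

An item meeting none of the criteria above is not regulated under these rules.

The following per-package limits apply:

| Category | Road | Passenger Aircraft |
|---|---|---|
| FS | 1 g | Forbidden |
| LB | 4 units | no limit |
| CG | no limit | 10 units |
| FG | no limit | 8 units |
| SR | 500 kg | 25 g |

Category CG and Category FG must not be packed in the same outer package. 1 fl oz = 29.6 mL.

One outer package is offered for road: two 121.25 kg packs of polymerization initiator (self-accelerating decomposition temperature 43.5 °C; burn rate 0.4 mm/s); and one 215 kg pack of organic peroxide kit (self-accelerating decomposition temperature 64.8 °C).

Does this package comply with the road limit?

Yes

Polymerization initiator: self-accelerating decomposition temperature 43.5 °C ≤ 75 °C → Category SR (Self-Reactive).
With self-accelerating decomposition temperature 64.8 °C (≤ 75 °C), the organic peroxide kit falls in Category SR.
Total Category SR: (two 121.25 kg packs = 242.5 kg) + 215 kg = 457.5 kg.
That is within the Category SR road limit of 500 kg.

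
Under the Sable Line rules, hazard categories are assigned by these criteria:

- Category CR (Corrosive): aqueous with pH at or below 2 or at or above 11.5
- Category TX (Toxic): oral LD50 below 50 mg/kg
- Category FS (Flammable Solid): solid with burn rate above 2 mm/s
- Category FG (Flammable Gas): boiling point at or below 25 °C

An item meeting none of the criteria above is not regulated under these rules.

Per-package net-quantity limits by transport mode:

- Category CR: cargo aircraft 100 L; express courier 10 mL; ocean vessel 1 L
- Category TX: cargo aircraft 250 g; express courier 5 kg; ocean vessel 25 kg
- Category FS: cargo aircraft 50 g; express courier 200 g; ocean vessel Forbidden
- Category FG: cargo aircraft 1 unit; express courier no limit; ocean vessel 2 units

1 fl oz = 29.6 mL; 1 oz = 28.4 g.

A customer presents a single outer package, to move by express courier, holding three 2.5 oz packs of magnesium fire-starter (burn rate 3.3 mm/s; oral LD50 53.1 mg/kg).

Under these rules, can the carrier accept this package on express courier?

With burn rate 3.3 mm/s (> 2 mm/s), the magnesium fire-starter falls in Category FS.
Category FS quantity: three 2.5 oz packs = 213 g.
213 g > 200 g (express courier limit, Category FS) — over the limit.

No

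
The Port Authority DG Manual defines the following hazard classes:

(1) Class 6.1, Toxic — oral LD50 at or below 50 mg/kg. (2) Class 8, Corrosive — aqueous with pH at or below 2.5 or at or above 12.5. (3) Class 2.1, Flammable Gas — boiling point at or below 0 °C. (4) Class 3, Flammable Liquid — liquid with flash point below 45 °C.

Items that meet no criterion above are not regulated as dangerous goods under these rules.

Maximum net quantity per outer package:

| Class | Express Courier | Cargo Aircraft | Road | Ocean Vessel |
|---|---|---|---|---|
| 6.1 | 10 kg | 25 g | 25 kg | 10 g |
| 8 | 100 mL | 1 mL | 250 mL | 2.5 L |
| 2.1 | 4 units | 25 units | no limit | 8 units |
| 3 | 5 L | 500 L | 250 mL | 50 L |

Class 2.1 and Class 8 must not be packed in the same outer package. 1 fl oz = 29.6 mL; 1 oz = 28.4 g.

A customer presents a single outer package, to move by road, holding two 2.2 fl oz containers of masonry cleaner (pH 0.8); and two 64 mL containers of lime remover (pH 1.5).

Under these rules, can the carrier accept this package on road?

The masonry cleaner has pH 0.8, which is ≤ 2.5, so it is Class 8 (Corrosive).
Lime remover: pH 1.5 ≤ 2.5 → Class 8 (Corrosive).
Total Class 8: (two 2.2 fl oz containers = 130.24 mL) + (two 64 mL containers = 128 mL) = 258.24 mL.
258.24 mL > 250 mL (road limit, Class 8) — over the limit.

No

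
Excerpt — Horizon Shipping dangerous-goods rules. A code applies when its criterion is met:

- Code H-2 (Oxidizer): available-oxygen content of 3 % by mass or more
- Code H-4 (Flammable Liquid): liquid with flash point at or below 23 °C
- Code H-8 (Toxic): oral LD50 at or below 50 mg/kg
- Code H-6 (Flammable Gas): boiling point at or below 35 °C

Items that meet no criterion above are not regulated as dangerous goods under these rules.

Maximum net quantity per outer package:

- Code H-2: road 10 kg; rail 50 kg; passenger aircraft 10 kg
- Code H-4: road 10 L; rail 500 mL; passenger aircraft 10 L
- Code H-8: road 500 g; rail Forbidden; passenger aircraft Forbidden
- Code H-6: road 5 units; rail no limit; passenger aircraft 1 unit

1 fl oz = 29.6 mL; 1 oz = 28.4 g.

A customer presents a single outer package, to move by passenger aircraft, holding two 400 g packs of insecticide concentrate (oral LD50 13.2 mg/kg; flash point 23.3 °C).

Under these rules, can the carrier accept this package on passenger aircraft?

Oral LD50 13.2 mg/kg meets the Code H-8 criterion (Toxic), so the insecticide concentrate is Code H-8.
Code H-8 quantity: two 400 g packs = 800 g.
By passenger aircraft, Code H-8 is Forbidden regardless of quantity.

No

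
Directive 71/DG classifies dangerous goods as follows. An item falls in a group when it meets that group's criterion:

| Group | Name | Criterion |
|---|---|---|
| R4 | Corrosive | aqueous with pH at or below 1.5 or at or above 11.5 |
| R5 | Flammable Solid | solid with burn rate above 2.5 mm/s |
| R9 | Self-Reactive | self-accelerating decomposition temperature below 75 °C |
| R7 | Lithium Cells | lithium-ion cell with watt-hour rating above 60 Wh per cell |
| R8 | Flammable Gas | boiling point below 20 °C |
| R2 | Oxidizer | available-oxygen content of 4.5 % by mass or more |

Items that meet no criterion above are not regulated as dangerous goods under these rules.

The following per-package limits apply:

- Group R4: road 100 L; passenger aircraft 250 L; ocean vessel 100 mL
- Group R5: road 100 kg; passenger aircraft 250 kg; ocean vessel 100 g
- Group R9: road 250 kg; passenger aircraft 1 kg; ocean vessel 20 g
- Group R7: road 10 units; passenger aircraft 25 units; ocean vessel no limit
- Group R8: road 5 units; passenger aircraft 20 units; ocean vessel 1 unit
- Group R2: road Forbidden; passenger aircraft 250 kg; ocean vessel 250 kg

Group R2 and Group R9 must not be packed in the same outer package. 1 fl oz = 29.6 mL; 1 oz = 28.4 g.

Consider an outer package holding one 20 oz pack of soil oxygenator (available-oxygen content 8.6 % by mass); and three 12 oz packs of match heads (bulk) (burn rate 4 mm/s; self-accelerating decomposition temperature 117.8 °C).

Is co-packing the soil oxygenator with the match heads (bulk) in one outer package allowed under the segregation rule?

Yes

The soil oxygenator has available-oxygen content 8.6 % by mass, which is ≥ 4.5 % by mass, so it is Group R2 (Oxidizer).
Match heads (bulk): burn rate 4 mm/s > 2.5 mm/s → Group R5 (Flammable Solid).
No segregation rule bars Group R2 with Group R5.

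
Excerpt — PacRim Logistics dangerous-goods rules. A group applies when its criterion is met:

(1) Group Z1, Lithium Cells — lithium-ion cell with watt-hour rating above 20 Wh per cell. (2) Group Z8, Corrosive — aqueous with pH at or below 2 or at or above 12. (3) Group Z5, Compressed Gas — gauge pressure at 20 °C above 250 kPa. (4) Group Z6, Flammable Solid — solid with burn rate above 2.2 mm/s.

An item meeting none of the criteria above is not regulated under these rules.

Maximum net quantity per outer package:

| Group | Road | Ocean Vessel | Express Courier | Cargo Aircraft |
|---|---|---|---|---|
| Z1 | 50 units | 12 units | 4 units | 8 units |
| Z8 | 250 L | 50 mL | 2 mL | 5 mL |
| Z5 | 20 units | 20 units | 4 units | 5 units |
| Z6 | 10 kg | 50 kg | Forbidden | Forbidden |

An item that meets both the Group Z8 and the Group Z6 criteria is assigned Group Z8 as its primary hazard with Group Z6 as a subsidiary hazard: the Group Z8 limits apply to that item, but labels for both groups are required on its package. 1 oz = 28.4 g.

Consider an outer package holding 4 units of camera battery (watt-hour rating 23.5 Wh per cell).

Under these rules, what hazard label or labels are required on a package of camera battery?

Camera battery: watt-hour rating 23.5 Wh per cell > 20 Wh per cell → Group Z1 (Lithium Cells).
Only the Group Z1 label is required.

Group Z1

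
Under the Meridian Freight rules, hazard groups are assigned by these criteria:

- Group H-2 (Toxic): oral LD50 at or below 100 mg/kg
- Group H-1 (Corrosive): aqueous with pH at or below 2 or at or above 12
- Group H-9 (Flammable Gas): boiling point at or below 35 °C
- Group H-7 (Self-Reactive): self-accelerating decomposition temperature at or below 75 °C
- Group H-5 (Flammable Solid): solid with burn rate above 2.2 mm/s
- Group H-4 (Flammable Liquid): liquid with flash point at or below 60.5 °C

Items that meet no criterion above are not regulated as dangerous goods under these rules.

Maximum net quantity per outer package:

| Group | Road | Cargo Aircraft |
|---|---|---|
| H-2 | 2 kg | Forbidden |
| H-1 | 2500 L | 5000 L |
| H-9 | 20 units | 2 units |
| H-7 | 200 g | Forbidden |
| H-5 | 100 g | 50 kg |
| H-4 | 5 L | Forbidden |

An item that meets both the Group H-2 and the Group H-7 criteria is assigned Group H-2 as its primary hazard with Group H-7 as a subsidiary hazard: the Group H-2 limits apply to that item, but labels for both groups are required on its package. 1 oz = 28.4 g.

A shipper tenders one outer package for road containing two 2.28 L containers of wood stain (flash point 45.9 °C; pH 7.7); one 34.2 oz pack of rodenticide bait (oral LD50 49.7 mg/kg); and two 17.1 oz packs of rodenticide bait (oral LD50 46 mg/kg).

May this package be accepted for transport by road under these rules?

With flash point 45.9 °C (≤ 60.5 °C), the wood stain falls in Group H-4.
The rodenticide bait has oral LD50 49.7 mg/kg, which is ≤ 100 mg/kg, so it is Group H-2 (Toxic).
Rodenticide bait: oral LD50 46 mg/kg ≤ 100 mg/kg → Group H-2 (Toxic).
Total Group H-2: (one 34.2 oz pack = 971.28 g) + (two 17.1 oz packs = 971.28 g) = 1942.56 g.
1942.56 g ≤ 2 kg (road limit, Group H-2) — within limit.
Group H-4 quantity: two 2.28 L containers = 4.56 L.
That is within the Group H-4 road limit of 5 L.
Every hazard group is within its road limit and no segregation rule is violated.

Yes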